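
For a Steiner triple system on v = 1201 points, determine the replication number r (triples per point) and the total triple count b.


An STS(v) is a 2-(v, 3, 1) BIBD: block size k = 3, λ = 1.
Replication: r(k − 1) = λ(v − 1) ⇒ r·2 = 1201 − 1 = 1200 ⇒ r = 600.
Block count: bk = vr ⇒ b·3 = 1201·600 = 720600 ⇒ b = 240200.

r = 600, b = 240200.


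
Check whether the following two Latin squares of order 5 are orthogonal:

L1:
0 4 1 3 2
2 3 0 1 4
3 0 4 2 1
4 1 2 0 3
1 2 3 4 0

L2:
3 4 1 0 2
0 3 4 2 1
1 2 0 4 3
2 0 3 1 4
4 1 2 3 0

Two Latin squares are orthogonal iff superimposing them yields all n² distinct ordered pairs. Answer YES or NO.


Form the n² = 25 superimposed pairs (L1[i][j], L2[i][j]), row by row (rows and columns indexed from 0):
row 0: (0,3) (4,4) (1,1) (3,0) (2,2)
row 1: (2,0) (3,3) (0,4) (1,2) (4,1)
row 2: (3,1) (0,2) (4,0) (2,4) (1,3)
row 3: (4,2) (1,0) (2,3) (0,1) (3,4)
row 4: (1,4) (2,1) (3,2) (4,3) (0,0)
Orthogonality requires all 25 pairs distinct.
Check by first coordinate: for each symbol s of L1, list the L2 entries in the n cells where L1 = s; they must all differ.
  L1 = 0: L2 entries (in reading order) 3, 4, 2, 1, 0 — all 5 distinct ✓
  L1 = 1: L2 entries (in reading order) 1, 2, 3, 0, 4 — all 5 distinct ✓
  L1 = 2: L2 entries (in reading order) 2, 0, 4, 3, 1 — all 5 distinct ✓
  L1 = 3: L2 entries (in reading order) 0, 3, 1, 4, 2 — all 5 distinct ✓
  L1 = 4: L2 entries (in reading order) 4, 1, 0, 2, 3 — all 5 distinct ✓
Every symbol of L1 meets every symbol of L2 exactly once, so all 25 pairs are distinct (25 of 25).
Conclusion: YES.

YES


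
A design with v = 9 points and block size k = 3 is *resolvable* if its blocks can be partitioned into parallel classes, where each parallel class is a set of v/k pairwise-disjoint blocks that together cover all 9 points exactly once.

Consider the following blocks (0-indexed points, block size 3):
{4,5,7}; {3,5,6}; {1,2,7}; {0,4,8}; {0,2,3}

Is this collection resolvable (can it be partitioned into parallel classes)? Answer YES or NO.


v = 9, block size k = 3, number of blocks = 5.
For resolvability, blocks must partition into parallel classes of size v/k = 3.
Total blocks must therefore be a multiple of 3: 5 = 3·1 + 2 ⇒ not divisible ✗.
Resolvable? NO.

NO


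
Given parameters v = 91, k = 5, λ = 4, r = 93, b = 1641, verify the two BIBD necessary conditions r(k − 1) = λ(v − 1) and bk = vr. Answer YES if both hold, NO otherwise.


Condition (i): r(k − 1) = 93·4 = 372; λ(v − 1) = 4·90 = 360. Match? NO.
Condition (ii): bk = 1641·5 = 8205; vr = 91·93 = 8463. Match? NO.
Both conditions hold? NO.

NO


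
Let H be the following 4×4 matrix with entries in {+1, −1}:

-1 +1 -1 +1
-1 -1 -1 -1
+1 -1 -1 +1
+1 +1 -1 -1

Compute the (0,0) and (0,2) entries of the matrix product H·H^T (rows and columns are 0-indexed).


Row 0 of H: [-1, 1, -1, 1].
Row 2 of H: [1, -1, -1, 1].
(H·H^T)[0][0] = Σ_j H[0][j]·H[0][j] = (-1)² + (1)² + (-1)² + (1)² = 1 + 1 + 1 + 1 = 4.
(H·H^T)[0][2] = Σ_j H[0][j]·H[2][j] = (-1)·(1) + (1)·(-1) + (-1)·(-1) + (1)·(1) = -1 + -1 + 1 + 1 = 0.
So rows 0 and 2 are orthogonal; the diagonal entry equals n = 4.

(0,0) entry = 4; (0,2) entry = 0.


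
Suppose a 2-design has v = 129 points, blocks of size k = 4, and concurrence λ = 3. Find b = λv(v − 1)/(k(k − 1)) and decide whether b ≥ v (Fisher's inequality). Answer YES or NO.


r = λ(v − 1)/(k − 1) = 3·128/3 = 128.
b = vr/k = 129·128/4 = 4128.
Fisher's inequality: b ≥ v ⇔ 4128 ≥ 129? YES.

YES


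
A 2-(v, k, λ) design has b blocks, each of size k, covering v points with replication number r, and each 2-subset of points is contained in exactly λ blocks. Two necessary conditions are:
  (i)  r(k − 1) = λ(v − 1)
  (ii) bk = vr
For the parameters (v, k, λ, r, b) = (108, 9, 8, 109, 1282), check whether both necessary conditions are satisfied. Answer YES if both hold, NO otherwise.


Condition (i): r(k − 1) = 109·8 = 872; λ(v − 1) = 8·107 = 856. Match? NO.
Condition (ii): bk = 1282·9 = 11538; vr = 108·109 = 11772. Match? NO.
Both conditions hold? NO.

NO


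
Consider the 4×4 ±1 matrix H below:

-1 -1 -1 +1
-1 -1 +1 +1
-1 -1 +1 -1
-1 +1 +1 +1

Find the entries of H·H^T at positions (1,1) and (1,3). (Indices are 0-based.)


Row 1 of H: [-1, -1, 1, 1].
Row 3 of H: [-1, 1, 1, 1].
(H·H^T)[1][1] = Σ_j H[1][j]·H[1][j] = (-1)² + (-1)² + (1)² + (1)² = 1 + 1 + 1 + 1 = 4.
(H·H^T)[1][3] = Σ_j H[1][j]·H[3][j] = (-1)·(-1) + (-1)·(1) + (1)·(1) + (1)·(1) = 1 + -1 + 1 + 1 = 2.
Rows 1 and 3 are not orthogonal (dot product = 2 ≠ 0), so H is not a Hadamard matrix.

(1,1) entry = 4; (1,3) entry = 2.


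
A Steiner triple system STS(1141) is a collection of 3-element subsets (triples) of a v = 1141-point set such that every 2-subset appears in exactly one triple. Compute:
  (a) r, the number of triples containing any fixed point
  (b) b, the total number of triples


An STS(v) is a 2-(v, 3, 1) BIBD: block size k = 3, λ = 1.
Replication: r(k − 1) = λ(v − 1) ⇒ r·2 = 1141 − 1 = 1140 ⇒ r = 570.
Block count: b = v(v − 1)/6 = 1141·1140/6 = 1300740/6 = 216790.
(Check via bk = vr: 216790·3 = 650370 = 1141·570 = 650370 ✓.)

r = 570, b = 216790.


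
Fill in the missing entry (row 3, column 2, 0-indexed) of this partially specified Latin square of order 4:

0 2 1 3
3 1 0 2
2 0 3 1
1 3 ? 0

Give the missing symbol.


Row 3 contains symbols [0, 1, 3] — missing [2].
Column 2 contains symbols [0, 1, 3] — missing [2].
The missing symbol must appear in both missing sets; intersection = [2].
Therefore the hidden value is 2.

Missing value = 2.


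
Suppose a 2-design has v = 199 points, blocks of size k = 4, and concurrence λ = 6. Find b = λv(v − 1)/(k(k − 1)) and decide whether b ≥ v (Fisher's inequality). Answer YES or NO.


r = λ(v − 1)/(k − 1) = 6·198/3 = 396.
b = vr/k = 199·396/4 = 19701.
Fisher's inequality: b ≥ v ⇔ 19701 ≥ 199? YES.

YES


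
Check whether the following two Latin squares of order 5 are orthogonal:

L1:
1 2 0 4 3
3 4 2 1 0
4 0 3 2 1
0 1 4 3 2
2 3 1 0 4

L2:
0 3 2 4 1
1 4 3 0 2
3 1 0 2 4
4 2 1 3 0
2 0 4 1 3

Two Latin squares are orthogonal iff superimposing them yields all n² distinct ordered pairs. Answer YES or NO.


Form the n² = 25 superimposed pairs (L1[i][j], L2[i][j]), row by row (rows and columns indexed from 0):
row 0: (1,0) (2,3) (0,2) (4,4) (3,1)
row 1: (3,1) (4,4) (2,3) (1,0) (0,2)
row 2: (4,3) (0,1) (3,0) (2,2) (1,4)
row 3: (0,4) (1,2) (4,1) (3,3) (2,0)
row 4: (2,2) (3,0) (1,4) (0,1) (4,3)
Orthogonality requires all 25 pairs distinct.
But the pair (3,1) repeats: cell (0,4) has L1 = 3, L2 = 1, and cell (1,0) has L1 = 3, L2 = 1.
A repeated pair means some other pair never occurs (only 15 distinct pairs out of 25), so the squares are not orthogonal.
Conclusion: NO.

NO


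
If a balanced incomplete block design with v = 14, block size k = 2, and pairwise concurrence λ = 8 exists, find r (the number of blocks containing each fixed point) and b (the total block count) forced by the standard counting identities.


Any 2-(v, k, λ) BIBD satisfies two necessary conditions:
  (i)  Each point sits in r blocks, and counting incidences through any fixed point gives r(k − 1) = λ(v − 1), so r = λ(v − 1)/(k − 1).
  (ii) Total incidences bk = vr, so b = vr/k.
Step 1: r = λ(v − 1)/(k − 1) = 8·(14 − 1)/(2 − 1) = 8·13/1 = 104/1 = 104.
Step 2: b = vr/k = 14·104/2 = 1456/2 = 728.
Check integrality: r = 104 ∈ Z ✓, b = 728 ∈ Z ✓.
(These identities are necessary conditions: they determine r and b for any design with these parameters, but do not by themselves prove that one exists.)

r = 104, b = 728.


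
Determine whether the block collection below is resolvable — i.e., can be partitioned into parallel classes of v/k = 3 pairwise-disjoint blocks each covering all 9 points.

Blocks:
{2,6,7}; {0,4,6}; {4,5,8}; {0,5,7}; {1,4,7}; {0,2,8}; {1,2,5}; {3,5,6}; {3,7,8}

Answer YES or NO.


v = 9, block size k = 3, number of blocks = 9.
For resolvability, blocks must partition into parallel classes of size v/k = 3.
Total blocks must therefore be a multiple of 3: 9 = 3·3 + 0 ⇒ divisible ✓.
Consider block {2,6,7}. The only other block(s) in the collection disjoint from it are {4,5,8} — just 1 block(s). Any parallel class containing {2,6,7} would need 2 other blocks each disjoint from it, so no parallel class of size 3 can contain {2,6,7}.
Since every block must belong to some parallel class in a resolution, the collection cannot be partitioned into parallel classes.
Resolvable? NO.

NO


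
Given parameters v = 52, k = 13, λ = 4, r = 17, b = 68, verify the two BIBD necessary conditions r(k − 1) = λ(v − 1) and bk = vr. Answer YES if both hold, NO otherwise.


Condition (i): r(k − 1) = 17·12 = 204; λ(v − 1) = 4·51 = 204. Match? YES.
Condition (ii): bk = 68·13 = 884; vr = 52·17 = 884. Match? YES.
Both conditions hold? YES.

YES


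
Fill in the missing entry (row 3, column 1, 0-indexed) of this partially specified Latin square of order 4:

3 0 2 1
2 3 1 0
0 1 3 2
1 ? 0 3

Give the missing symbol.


Row 3 contains symbols [0, 1, 3] — missing [2].
Column 1 contains symbols [0, 1, 3] — missing [2].
The missing symbol must appear in both missing sets; intersection = [2].
Therefore the hidden value is 2.

Missing value = 2.


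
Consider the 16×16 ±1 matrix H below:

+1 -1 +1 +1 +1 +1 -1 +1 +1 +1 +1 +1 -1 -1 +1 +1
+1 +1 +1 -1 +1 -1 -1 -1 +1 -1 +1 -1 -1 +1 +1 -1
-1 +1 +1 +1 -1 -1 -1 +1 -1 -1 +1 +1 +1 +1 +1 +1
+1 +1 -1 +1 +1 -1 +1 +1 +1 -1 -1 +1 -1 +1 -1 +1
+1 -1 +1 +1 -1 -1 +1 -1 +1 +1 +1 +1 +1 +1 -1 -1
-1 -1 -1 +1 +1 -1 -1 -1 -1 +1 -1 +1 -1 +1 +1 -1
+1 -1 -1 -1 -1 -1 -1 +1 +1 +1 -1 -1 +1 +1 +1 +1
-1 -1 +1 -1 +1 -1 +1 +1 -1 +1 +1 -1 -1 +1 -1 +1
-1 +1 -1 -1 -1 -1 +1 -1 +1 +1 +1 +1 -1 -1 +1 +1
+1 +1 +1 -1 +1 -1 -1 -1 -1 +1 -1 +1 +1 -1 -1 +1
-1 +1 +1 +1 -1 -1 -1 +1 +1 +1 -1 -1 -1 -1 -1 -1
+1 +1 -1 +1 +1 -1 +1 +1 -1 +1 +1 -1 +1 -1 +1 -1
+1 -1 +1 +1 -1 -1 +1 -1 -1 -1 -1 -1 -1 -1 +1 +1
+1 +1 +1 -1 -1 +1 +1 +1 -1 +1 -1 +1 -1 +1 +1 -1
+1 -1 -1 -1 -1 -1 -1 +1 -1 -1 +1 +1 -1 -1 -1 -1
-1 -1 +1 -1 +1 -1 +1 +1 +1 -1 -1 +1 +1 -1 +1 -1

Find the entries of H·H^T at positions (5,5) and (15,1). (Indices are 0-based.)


Row 1 of H: [1, 1, 1, -1, 1, -1, -1, -1, 1, -1, 1, -1, -1, 1, 1, -1].
Row 5 of H: [-1, -1, -1, 1, 1, -1, -1, -1, -1, 1, -1, 1, -1, 1, 1, -1].
Row 15 of H: [-1, -1, 1, -1, 1, -1, 1, 1, 1, -1, -1, 1, 1, -1, 1, -1].
(H·H^T)[5][5] = Σ_j H[5][j]·H[5][j] = (-1)² + (-1)² + (-1)² + (1)² + (1)² + (-1)² + (-1)² + (-1)² + (-1)² + (1)² + (-1)² + (1)² + (-1)² + (1)² + (1)² + (-1)² = 1 + 1 + 1 + 1 + 1 + 1 + 1 + 1 + 1 + 1 + 1 + 1 + 1 + 1 + 1 + 1 = 16.
(H·H^T)[15][1] = Σ_j H[15][j]·H[1][j] = (-1)·(1) + (-1)·(1) + (1)·(1) + (-1)·(-1) + (1)·(1) + (-1)·(-1) + (1)·(-1) + (1)·(-1) + (1)·(1) + (-1)·(-1) + (-1)·(1) + (1)·(-1) + (1)·(-1) + (-1)·(1) + (1)·(1) + (-1)·(-1) = -1 + -1 + 1 + 1 + 1 + 1 + -1 + -1 + 1 + 1 + -1 + -1 + -1 + -1 + 1 + 1 = 0.
So rows 15 and 1 are orthogonal; the diagonal entry equals n = 16.

(5,5) entry = 16; (15,1) entry = 0.


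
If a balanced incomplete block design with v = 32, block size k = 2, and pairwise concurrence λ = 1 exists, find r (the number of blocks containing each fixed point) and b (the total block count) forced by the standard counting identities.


Any 2-(v, k, λ) BIBD satisfies two necessary conditions:
  (i)  Each point sits in r blocks, and counting incidences through any fixed point gives r(k − 1) = λ(v − 1), so r = λ(v − 1)/(k − 1).
  (ii) Total incidences bk = vr, so b = vr/k.
Step 1: r = λ(v − 1)/(k − 1) = 1·(32 − 1)/(2 − 1) = 1·31/1 = 31/1 = 31.
Step 2: b = vr/k = 32·31/2 = 992/2 = 496.
Check integrality: r = 31 ∈ Z ✓, b = 496 ∈ Z ✓.
(These identities are necessary conditions: they determine r and b for any design with these parameters, but do not by themselves prove that one exists.)

r = 31, b = 496.


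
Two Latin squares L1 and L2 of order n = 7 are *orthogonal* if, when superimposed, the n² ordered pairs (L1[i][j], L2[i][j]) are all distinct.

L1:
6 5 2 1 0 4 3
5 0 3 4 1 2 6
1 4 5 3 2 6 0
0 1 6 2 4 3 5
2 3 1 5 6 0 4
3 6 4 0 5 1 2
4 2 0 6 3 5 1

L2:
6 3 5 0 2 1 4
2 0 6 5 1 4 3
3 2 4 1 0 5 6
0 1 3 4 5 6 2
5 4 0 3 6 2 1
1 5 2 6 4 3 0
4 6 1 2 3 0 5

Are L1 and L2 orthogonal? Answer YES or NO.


Form the n² = 49 superimposed pairs (L1[i][j], L2[i][j]), row by row (rows and columns indexed from 0):
row 0: (6,6) (5,3) (2,5) (1,0) (0,2) (4,1) (3,4)
row 1: (5,2) (0,0) (3,6) (4,5) (1,1) (2,4) (6,3)
row 2: (1,3) (4,2) (5,4) (3,1) (2,0) (6,5) (0,6)
row 3: (0,0) (1,1) (6,3) (2,4) (4,5) (3,6) (5,2)
row 4: (2,5) (3,4) (1,0) (5,3) (6,6) (0,2) (4,1)
row 5: (3,1) (6,5) (4,2) (0,6) (5,4) (1,3) (2,0)
row 6: (4,4) (2,6) (0,1) (6,2) (3,3) (5,0) (1,5)
Orthogonality requires all 49 pairs distinct.
But the pair (0,0) repeats: cell (1,1) has L1 = 0, L2 = 0, and cell (3,0) has L1 = 0, L2 = 0.
A repeated pair means some other pair never occurs (only 28 distinct pairs out of 49), so the squares are not orthogonal.
Conclusion: NO.

NO


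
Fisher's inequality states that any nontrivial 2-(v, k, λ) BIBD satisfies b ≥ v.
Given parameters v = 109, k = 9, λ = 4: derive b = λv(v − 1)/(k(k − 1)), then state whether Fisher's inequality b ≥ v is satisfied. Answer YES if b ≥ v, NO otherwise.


b = λv(v − 1)/(k(k − 1)) = 4·109·108/(9·8) = 47088/72 = 654.
Compare with v = 109: b ≥ v, so Fisher's inequality holds.

YES


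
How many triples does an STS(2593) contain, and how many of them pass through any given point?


An STS(v) is a 2-(v, 3, 1) BIBD: block size k = 3, λ = 1.
Replication: r(k − 1) = λ(v − 1) ⇒ r·2 = 2593 − 1 = 2592 ⇒ r = 1296.
Block count: bk = vr ⇒ b·3 = 2593·1296 = 3360528 ⇒ b = 1120176.

r = 1296, b = 1120176.


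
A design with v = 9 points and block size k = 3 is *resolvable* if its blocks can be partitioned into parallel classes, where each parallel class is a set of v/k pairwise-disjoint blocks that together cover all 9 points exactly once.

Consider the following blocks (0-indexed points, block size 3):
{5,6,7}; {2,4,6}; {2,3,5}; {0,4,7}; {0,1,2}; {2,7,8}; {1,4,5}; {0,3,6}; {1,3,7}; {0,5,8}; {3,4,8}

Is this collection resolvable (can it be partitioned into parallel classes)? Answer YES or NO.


v = 9, block size k = 3, number of blocks = 11.
For resolvability, blocks must partition into parallel classes of size v/k = 3.
Total blocks must therefore be a multiple of 3: 11 = 3·3 + 2 ⇒ not divisible ✗.
Resolvable? NO.

NO


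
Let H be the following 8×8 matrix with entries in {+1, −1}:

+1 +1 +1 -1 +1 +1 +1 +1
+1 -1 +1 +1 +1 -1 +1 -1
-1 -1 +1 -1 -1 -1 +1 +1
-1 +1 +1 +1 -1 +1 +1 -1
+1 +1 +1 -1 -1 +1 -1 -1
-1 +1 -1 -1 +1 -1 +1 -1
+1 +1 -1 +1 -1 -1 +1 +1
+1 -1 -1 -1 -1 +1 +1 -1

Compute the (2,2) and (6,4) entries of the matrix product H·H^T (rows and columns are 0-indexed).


Row 2 of H: [-1, -1, 1, -1, -1, -1, 1, 1].
Row 4 of H: [1, 1, 1, -1, -1, 1, -1, -1].
Row 6 of H: [1, 1, -1, 1, -1, -1, 1, 1].
(H·H^T)[2][2] = Σ_j H[2][j]·H[2][j] = (-1)² + (-1)² + (1)² + (-1)² + (-1)² + (-1)² + (1)² + (1)² = 1 + 1 + 1 + 1 + 1 + 1 + 1 + 1 = 8.
(H·H^T)[6][4] = Σ_j H[6][j]·H[4][j] = (1)·(1) + (1)·(1) + (-1)·(1) + (1)·(-1) + (-1)·(-1) + (-1)·(1) + (1)·(-1) + (1)·(-1) = 1 + 1 + -1 + -1 + 1 + -1 + -1 + -1 = -2.
Rows 6 and 4 are not orthogonal (dot product = -2 ≠ 0), so H is not a Hadamard matrix.

(2,2) entry = 8; (6,4) entry = -2.


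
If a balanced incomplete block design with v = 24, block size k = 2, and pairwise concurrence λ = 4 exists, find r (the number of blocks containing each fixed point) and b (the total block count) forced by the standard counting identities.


Any 2-(v, k, λ) BIBD satisfies two necessary conditions:
  (i)  Each point sits in r blocks, and counting incidences through any fixed point gives r(k − 1) = λ(v − 1), so r = λ(v − 1)/(k − 1).
  (ii) Total incidences bk = vr, so b = vr/k.
Step 1: r = λ(v − 1)/(k − 1) = 4·(24 − 1)/(2 − 1) = 4·23/1 = 92/1 = 92.
Step 2: b = vr/k = 24·92/2 = 2208/2 = 1104.
Check integrality: r = 92 ∈ Z ✓, b = 1104 ∈ Z ✓.
(These identities are necessary conditions: they determine r and b for any design with these parameters, but do not by themselves prove that one exists.)

r = 92, b = 1104.


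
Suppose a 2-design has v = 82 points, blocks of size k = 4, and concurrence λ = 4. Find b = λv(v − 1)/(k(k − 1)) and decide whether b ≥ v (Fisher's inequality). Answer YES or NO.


r = λ(v − 1)/(k − 1) = 4·81/3 = 108.
b = vr/k = 82·108/4 = 2214.
Fisher's inequality: b ≥ v ⇔ 2214 ≥ 82? YES.

YES


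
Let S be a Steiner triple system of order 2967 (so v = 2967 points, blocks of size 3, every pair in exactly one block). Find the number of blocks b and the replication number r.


An STS(v) is a 2-(v, 3, 1) BIBD: block size k = 3, λ = 1.
Replication: r(k − 1) = λ(v − 1) ⇒ r·2 = 2967 − 1 = 2966 ⇒ r = 1483.
Block count: bk = vr ⇒ b·3 = 2967·1483 = 4400061 ⇒ b = 1466687.

r = 1483, b = 1466687.


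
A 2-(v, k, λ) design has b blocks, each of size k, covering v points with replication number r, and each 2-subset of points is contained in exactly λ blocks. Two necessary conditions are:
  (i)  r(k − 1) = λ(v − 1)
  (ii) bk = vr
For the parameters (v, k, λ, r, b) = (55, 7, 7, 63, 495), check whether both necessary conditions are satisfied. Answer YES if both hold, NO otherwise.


Condition (i): r(k − 1) = 63·6 = 378; λ(v − 1) = 7·54 = 378. Match? YES.
Condition (ii): bk = 495·7 = 3465; vr = 55·63 = 3465. Match? YES.
Both conditions hold? YES.

YES


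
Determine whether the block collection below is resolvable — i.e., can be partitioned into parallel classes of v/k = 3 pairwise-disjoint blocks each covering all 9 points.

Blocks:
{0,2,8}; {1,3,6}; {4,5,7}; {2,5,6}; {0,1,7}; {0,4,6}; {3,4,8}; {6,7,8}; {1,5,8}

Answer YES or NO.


v = 9, block size k = 3, number of blocks = 9.
For resolvability, blocks must partition into parallel classes of size v/k = 3.
Total blocks must therefore be a multiple of 3: 9 = 3·3 + 0 ⇒ divisible ✓.
Consider block {0,4,6}. The only other block(s) in the collection disjoint from it are {1,5,8} — just 1 block(s). Any parallel class containing {0,4,6} would need 2 other blocks each disjoint from it, so no parallel class of size 3 can contain {0,4,6}.
Since every block must belong to some parallel class in a resolution, the collection cannot be partitioned into parallel classes.
Resolvable? NO.

NO


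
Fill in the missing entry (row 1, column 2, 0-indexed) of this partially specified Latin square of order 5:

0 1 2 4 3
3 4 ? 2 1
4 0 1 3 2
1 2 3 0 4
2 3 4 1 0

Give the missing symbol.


Row 1 contains symbols [1, 2, 3, 4] — missing [0].
Column 2 contains symbols [1, 2, 3, 4] — missing [0].
The missing symbol must appear in both missing sets; intersection = [0].
Therefore the hidden value is 0.

Missing value = 0.


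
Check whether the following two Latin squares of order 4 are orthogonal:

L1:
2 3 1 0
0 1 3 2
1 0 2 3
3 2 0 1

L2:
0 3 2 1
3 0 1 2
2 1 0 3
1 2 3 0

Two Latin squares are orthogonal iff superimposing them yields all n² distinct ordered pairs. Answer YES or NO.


Form the n² = 16 superimposed pairs (L1[i][j], L2[i][j]), row by row (rows and columns indexed from 0):
row 0: (2,0) (3,3) (1,2) (0,1)
row 1: (0,3) (1,0) (3,1) (2,2)
row 2: (1,2) (0,1) (2,0) (3,3)
row 3: (3,1) (2,2) (0,3) (1,0)
Orthogonality requires all 16 pairs distinct.
But the pair (1,2) repeats: cell (0,2) has L1 = 1, L2 = 2, and cell (2,0) has L1 = 1, L2 = 2.
A repeated pair means some other pair never occurs (only 8 distinct pairs out of 16), so the squares are not orthogonal.
Conclusion: NO.

NO


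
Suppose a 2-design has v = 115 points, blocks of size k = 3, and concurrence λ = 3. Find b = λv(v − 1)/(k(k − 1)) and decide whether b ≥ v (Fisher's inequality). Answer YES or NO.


r = λ(v − 1)/(k − 1) = 3·114/2 = 171.
b = vr/k = 115·171/3 = 6555.
Fisher's inequality: b ≥ v ⇔ 6555 ≥ 115? YES.

YES


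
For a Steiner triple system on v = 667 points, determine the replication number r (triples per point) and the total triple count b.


An STS(v) is a 2-(v, 3, 1) BIBD: block size k = 3, λ = 1.
Replication: r(k − 1) = λ(v − 1) ⇒ r·2 = 667 − 1 = 666 ⇒ r = 333.
Block count: bk = vr ⇒ b·3 = 667·333 = 222111 ⇒ b = 74037.

r = 333, b = 74037.


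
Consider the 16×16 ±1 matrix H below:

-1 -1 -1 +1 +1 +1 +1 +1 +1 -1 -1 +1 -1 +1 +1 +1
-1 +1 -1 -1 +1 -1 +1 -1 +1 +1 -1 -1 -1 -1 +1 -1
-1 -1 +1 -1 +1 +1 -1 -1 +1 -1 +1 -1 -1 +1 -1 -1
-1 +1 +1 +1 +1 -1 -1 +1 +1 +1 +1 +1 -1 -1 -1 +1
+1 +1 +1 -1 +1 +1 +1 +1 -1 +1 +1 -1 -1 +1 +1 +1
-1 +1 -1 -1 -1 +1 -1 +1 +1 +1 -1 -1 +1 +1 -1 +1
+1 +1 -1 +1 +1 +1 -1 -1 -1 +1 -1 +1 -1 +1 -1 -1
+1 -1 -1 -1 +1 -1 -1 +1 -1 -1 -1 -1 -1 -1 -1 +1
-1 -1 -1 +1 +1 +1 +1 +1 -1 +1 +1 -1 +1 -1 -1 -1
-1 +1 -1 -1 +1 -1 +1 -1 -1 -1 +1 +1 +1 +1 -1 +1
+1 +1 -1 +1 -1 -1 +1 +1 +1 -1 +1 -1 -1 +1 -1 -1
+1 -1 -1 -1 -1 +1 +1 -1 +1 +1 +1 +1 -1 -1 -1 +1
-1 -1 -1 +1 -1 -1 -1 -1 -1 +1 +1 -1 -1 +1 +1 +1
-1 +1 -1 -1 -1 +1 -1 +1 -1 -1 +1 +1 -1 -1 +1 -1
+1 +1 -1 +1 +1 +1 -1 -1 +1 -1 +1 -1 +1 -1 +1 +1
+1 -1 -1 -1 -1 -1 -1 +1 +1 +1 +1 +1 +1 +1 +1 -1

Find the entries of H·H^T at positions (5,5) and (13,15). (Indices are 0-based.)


Row 5 of H: [-1, 1, -1, -1, -1, 1, -1, 1, 1, 1, -1, -1, 1, 1, -1, 1].
Row 13 of H: [-1, 1, -1, -1, -1, 1, -1, 1, -1, -1, 1, 1, -1, -1, 1, -1].
Row 15 of H: [1, -1, -1, -1, -1, -1, -1, 1, 1, 1, 1, 1, 1, 1, 1, -1].
(H·H^T)[5][5] = Σ_j H[5][j]·H[5][j] = (-1)² + (1)² + (-1)² + (-1)² + (-1)² + (1)² + (-1)² + (1)² + (1)² + (1)² + (-1)² + (-1)² + (1)² + (1)² + (-1)² + (1)² = 1 + 1 + 1 + 1 + 1 + 1 + 1 + 1 + 1 + 1 + 1 + 1 + 1 + 1 + 1 + 1 = 16.
(H·H^T)[13][15] = Σ_j H[13][j]·H[15][j] = (-1)·(1) + (1)·(-1) + (-1)·(-1) + (-1)·(-1) + (-1)·(-1) + (1)·(-1) + (-1)·(-1) + (1)·(1) + (-1)·(1) + (-1)·(1) + (1)·(1) + (1)·(1) + (-1)·(1) + (-1)·(1) + (1)·(1) + (-1)·(-1) = -1 + -1 + 1 + 1 + 1 + -1 + 1 + 1 + -1 + -1 + 1 + 1 + -1 + -1 + 1 + 1 = 2.
Rows 13 and 15 are not orthogonal (dot product = 2 ≠ 0), so H is not a Hadamard matrix.

(5,5) entry = 16; (13,15) entry = 2.


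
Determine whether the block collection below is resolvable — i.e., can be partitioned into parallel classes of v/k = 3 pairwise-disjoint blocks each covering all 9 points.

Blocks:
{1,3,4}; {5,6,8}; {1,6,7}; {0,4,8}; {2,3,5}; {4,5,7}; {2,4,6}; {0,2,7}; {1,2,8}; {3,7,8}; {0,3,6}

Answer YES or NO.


v = 9, block size k = 3, number of blocks = 11.
For resolvability, blocks must partition into parallel classes of size v/k = 3.
Total blocks must therefore be a multiple of 3: 11 = 3·3 + 2 ⇒ not divisible ✗.
Resolvable? NO.

NO


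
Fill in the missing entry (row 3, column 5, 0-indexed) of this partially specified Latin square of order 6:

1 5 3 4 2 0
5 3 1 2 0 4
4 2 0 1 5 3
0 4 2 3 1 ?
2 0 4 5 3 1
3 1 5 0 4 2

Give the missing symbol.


Row 3 contains symbols [0, 1, 2, 3, 4] — missing [5].
Column 5 contains symbols [0, 1, 2, 3, 4] — missing [5].
The missing symbol must appear in both missing sets; intersection = [5].
Therefore the hidden value is 5.

Missing value = 5.


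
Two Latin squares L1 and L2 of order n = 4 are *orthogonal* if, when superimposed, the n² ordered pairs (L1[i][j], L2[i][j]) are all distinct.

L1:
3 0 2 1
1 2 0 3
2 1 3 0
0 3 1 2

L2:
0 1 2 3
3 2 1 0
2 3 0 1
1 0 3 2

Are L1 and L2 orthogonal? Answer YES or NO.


Form the n² = 16 superimposed pairs (L1[i][j], L2[i][j]), row by row (rows and columns indexed from 0):
row 0: (3,0) (0,1) (2,2) (1,3)
row 1: (1,3) (2,2) (0,1) (3,0)
row 2: (2,2) (1,3) (3,0) (0,1)
row 3: (0,1) (3,0) (1,3) (2,2)
Orthogonality requires all 16 pairs distinct.
But the pair (1,3) repeats: cell (0,3) has L1 = 1, L2 = 3, and cell (1,0) has L1 = 1, L2 = 3.
A repeated pair means some other pair never occurs (only 4 distinct pairs out of 16), so the squares are not orthogonal.
Conclusion: NO.

NO


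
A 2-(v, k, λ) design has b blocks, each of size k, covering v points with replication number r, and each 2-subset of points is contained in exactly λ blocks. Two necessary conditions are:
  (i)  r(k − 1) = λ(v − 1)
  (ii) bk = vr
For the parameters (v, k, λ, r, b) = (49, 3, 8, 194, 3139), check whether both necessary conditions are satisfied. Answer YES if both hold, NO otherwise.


Condition (i): r(k − 1) = 194·2 = 388; λ(v − 1) = 8·48 = 384. Match? NO.
Condition (ii): bk = 3139·3 = 9417; vr = 49·194 = 9506. Match? NO.
Both conditions hold? NO.

NO


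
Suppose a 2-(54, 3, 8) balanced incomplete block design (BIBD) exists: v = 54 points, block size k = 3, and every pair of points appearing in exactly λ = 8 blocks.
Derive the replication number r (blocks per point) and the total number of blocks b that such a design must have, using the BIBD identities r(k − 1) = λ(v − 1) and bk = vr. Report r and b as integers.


Any 2-(v, k, λ) BIBD satisfies two necessary conditions:
  (i)  Each point sits in r blocks, and counting incidences through any fixed point gives r(k − 1) = λ(v − 1), so r = λ(v − 1)/(k − 1).
  (ii) Total incidences bk = vr, so b = vr/k.
Step 1: r = λ(v − 1)/(k − 1) = 8·(54 − 1)/(3 − 1) = 8·53/2 = 424/2 = 212.
Step 2: b = vr/k = 54·212/3 = 11448/3 = 3816.
Check integrality: r = 212 ∈ Z ✓, b = 3816 ∈ Z ✓.
(These identities are necessary conditions: they determine r and b for any design with these parameters, but do not by themselves prove that one exists.)

r = 212, b = 3816.


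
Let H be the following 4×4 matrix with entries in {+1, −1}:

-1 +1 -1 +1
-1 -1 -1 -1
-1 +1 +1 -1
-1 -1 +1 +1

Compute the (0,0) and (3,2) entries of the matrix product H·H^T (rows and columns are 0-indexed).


Row 0 of H: [-1, 1, -1, 1].
Row 2 of H: [-1, 1, 1, -1].
Row 3 of H: [-1, -1, 1, 1].
(H·H^T)[0][0] = Σ_j H[0][j]·H[0][j] = (-1)² + (1)² + (-1)² + (1)² = 1 + 1 + 1 + 1 = 4.
(H·H^T)[3][2] = Σ_j H[3][j]·H[2][j] = (-1)·(-1) + (-1)·(1) + (1)·(1) + (1)·(-1) = 1 + -1 + 1 + -1 = 0.
So rows 3 and 2 are orthogonal; the diagonal entry equals n = 4.

(0,0) entry = 4; (3,2) entry = 0.


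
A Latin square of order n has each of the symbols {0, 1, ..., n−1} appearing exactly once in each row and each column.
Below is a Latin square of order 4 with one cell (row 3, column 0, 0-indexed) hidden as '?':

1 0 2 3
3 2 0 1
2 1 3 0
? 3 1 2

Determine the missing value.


Row 3 contains symbols [1, 2, 3] — missing [0].
Column 0 contains symbols [1, 2, 3] — missing [0].
The missing symbol must appear in both missing sets; intersection = [0].
Therefore the hidden value is 0.

Missing value = 0.


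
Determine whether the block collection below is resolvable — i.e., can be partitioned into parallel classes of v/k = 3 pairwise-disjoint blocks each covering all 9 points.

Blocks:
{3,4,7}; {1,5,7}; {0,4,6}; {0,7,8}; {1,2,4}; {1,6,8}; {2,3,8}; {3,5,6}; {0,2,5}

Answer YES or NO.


v = 9, block size k = 3, number of blocks = 9.
For resolvability, blocks must partition into parallel classes of size v/k = 3.
Total blocks must therefore be a multiple of 3: 9 = 3·3 + 0 ⇒ divisible ✓.
Greedy packing gives 3 candidate class(es). Each should be a full parallel class (size 3, covers all 9 points).
  Class 1 (3 blocks): {3,4,7}; {1,6,8}; {0,2,5}. Points covered: [0, 1, 2, 3, 4, 5, 6, 7, 8].
  Class 2 (3 blocks): {1,5,7}; {0,4,6}; {2,3,8}. Points covered: [0, 1, 2, 3, 4, 5, 6, 7, 8].
  Class 3 (3 blocks): {0,7,8}; {1,2,4}; {3,5,6}. Points covered: [0, 1, 2, 3, 4, 5, 6, 7, 8].
All classes full (size 3)? YES. All classes cover every point? YES.
Resolvable? YES.

YES


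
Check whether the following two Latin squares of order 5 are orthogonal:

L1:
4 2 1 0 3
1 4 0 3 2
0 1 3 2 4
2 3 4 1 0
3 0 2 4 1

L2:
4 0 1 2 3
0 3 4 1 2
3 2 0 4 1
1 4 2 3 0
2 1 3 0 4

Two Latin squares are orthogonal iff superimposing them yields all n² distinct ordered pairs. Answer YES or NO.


Form the n² = 25 superimposed pairs (L1[i][j], L2[i][j]), row by row (rows and columns indexed from 0):
row 0: (4,4) (2,0) (1,1) (0,2) (3,3)
row 1: (1,0) (4,3) (0,4) (3,1) (2,2)
row 2: (0,3) (1,2) (3,0) (2,4) (4,1)
row 3: (2,1) (3,4) (4,2) (1,3) (0,0)
row 4: (3,2) (0,1) (2,3) (4,0) (1,4)
Orthogonality requires all 25 pairs distinct.
Check by first coordinate: for each symbol s of L1, list the L2 entries in the n cells where L1 = s; they must all differ.
  L1 = 0: L2 entries (in reading order) 2, 4, 3, 0, 1 — all 5 distinct ✓
  L1 = 1: L2 entries (in reading order) 1, 0, 2, 3, 4 — all 5 distinct ✓
  L1 = 2: L2 entries (in reading order) 0, 2, 4, 1, 3 — all 5 distinct ✓
  L1 = 3: L2 entries (in reading order) 3, 1, 0, 4, 2 — all 5 distinct ✓
  L1 = 4: L2 entries (in reading order) 4, 3, 1, 2, 0 — all 5 distinct ✓
Every symbol of L1 meets every symbol of L2 exactly once, so all 25 pairs are distinct (25 of 25).
Conclusion: YES.

YES


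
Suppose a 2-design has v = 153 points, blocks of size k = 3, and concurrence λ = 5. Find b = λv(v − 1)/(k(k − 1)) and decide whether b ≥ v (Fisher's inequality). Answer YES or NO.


r = λ(v − 1)/(k − 1) = 5·152/2 = 380.
b = vr/k = 153·380/3 = 19380.
Fisher's inequality: b ≥ v ⇔ 19380 ≥ 153? YES.

YES


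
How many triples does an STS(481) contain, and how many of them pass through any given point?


An STS(v) is a 2-(v, 3, 1) BIBD: block size k = 3, λ = 1.
Replication: r(k − 1) = λ(v − 1) ⇒ r·2 = 481 − 1 = 480 ⇒ r = 240.
Block count: bk = vr ⇒ b·3 = 481·240 = 115440 ⇒ b = 38480.

r = 240, b = 38480.


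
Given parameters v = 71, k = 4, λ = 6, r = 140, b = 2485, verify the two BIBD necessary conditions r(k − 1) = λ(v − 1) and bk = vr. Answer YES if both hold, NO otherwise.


Condition (i): r(k − 1) = 140·3 = 420; λ(v − 1) = 6·70 = 420. Match? YES.
Condition (ii): bk = 2485·4 = 9940; vr = 71·140 = 9940. Match? YES.
Both conditions hold? YES.

YES


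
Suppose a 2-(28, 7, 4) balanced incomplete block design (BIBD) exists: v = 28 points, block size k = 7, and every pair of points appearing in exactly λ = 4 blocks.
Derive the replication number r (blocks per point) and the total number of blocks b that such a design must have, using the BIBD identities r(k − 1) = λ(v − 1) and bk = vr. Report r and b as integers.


Any 2-(v, k, λ) BIBD satisfies two necessary conditions:
  (i)  Each point sits in r blocks, and counting incidences through any fixed point gives r(k − 1) = λ(v − 1), so r = λ(v − 1)/(k − 1).
  (ii) Total incidences bk = vr, so b = vr/k.
Step 1: r = λ(v − 1)/(k − 1) = 4·(28 − 1)/(7 − 1) = 4·27/6 = 108/6 = 18.
Step 2: b = vr/k = 28·18/7 = 504/7 = 72.
Check integrality: r = 18 ∈ Z ✓, b = 72 ∈ Z ✓.
(These identities are necessary conditions: they determine r and b for any design with these parameters, but do not by themselves prove that one exists.)

r = 18, b = 72.


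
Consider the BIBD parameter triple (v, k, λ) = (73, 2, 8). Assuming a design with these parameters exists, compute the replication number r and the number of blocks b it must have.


Any 2-(v, k, λ) BIBD satisfies two necessary conditions:
  (i)  Each point sits in r blocks, and counting incidences through any fixed point gives r(k − 1) = λ(v − 1), so r = λ(v − 1)/(k − 1).
  (ii) Total incidences bk = vr, so b = vr/k.
Step 1: r = λ(v − 1)/(k − 1) = 8·(73 − 1)/(2 − 1) = 8·72/1 = 576/1 = 576.
Step 2: b = vr/k = 73·576/2 = 42048/2 = 21024.
Check integrality: r = 576 ∈ Z ✓, b = 21024 ∈ Z ✓.
(These identities are necessary conditions: they determine r and b for any design with these parameters, but do not by themselves prove that one exists.)

r = 576, b = 21024.


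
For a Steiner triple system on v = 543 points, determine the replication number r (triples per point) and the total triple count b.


An STS(v) is a 2-(v, 3, 1) BIBD: block size k = 3, λ = 1.
Replication: r(k − 1) = λ(v − 1) ⇒ r·2 = 543 − 1 = 542 ⇒ r = 271.
Block count: b = v(v − 1)/6 = 543·542/6 = 294306/6 = 49051.
(Check via bk = vr: 49051·3 = 147153 = 543·271 = 147153 ✓.)

r = 271, b = 49051.


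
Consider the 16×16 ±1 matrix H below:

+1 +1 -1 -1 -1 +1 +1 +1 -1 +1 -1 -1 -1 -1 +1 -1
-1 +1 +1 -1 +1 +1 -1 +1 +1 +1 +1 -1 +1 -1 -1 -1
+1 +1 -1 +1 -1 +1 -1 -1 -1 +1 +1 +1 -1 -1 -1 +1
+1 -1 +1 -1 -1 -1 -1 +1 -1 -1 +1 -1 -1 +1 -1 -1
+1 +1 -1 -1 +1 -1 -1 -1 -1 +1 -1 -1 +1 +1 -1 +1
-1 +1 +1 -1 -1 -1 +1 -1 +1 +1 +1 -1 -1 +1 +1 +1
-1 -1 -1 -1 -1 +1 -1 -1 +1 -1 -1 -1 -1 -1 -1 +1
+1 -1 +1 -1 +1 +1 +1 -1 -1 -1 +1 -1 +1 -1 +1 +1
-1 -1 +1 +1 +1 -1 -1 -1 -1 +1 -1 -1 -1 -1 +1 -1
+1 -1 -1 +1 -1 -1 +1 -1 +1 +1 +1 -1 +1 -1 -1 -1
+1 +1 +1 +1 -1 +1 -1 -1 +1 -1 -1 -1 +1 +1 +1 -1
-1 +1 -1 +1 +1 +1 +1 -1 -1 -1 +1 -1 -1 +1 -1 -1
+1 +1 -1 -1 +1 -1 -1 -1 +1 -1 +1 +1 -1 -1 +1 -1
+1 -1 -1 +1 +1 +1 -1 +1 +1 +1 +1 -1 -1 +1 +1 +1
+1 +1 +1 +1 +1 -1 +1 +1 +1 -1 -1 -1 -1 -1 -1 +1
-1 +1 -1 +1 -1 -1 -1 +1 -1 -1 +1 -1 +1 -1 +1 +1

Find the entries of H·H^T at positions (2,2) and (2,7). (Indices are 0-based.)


Row 2 of H: [1, 1, -1, 1, -1, 1, -1, -1, -1, 1, 1, 1, -1, -1, -1, 1].
Row 7 of H: [1, -1, 1, -1, 1, 1, 1, -1, -1, -1, 1, -1, 1, -1, 1, 1].
(H·H^T)[2][2] = Σ_j H[2][j]·H[2][j] = (1)² + (1)² + (-1)² + (1)² + (-1)² + (1)² + (-1)² + (-1)² + (-1)² + (1)² + (1)² + (1)² + (-1)² + (-1)² + (-1)² + (1)² = 1 + 1 + 1 + 1 + 1 + 1 + 1 + 1 + 1 + 1 + 1 + 1 + 1 + 1 + 1 + 1 = 16.
(H·H^T)[2][7] = Σ_j H[2][j]·H[7][j] = (1)·(1) + (1)·(-1) + (-1)·(1) + (1)·(-1) + (-1)·(1) + (1)·(1) + (-1)·(1) + (-1)·(-1) + (-1)·(-1) + (1)·(-1) + (1)·(1) + (1)·(-1) + (-1)·(1) + (-1)·(-1) + (-1)·(1) + (1)·(1) = 1 + -1 + -1 + -1 + -1 + 1 + -1 + 1 + 1 + -1 + 1 + -1 + -1 + 1 + -1 + 1 = -2.
Rows 2 and 7 are not orthogonal (dot product = -2 ≠ 0), so H is not a Hadamard matrix.

(2,2) entry = 16; (2,7) entry = -2.


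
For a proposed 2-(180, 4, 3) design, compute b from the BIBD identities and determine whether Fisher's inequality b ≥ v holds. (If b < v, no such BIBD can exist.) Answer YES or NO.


r = λ(v − 1)/(k − 1) = 3·179/3 = 179.
b = vr/k = 180·179/4 = 8055.
Fisher's inequality: b ≥ v ⇔ 8055 ≥ 180? YES.

YES


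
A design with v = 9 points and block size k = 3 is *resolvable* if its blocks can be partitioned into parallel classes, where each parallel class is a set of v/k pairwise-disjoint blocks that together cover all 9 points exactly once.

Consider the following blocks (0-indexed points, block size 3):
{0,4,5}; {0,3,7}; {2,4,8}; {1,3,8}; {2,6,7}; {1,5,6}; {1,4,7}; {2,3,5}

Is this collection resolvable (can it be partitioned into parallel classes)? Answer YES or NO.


v = 9, block size k = 3, number of blocks = 8.
For resolvability, blocks must partition into parallel classes of size v/k = 3.
Total blocks must therefore be a multiple of 3: 8 = 3·2 + 2 ⇒ not divisible ✗.
Resolvable? NO.

NO


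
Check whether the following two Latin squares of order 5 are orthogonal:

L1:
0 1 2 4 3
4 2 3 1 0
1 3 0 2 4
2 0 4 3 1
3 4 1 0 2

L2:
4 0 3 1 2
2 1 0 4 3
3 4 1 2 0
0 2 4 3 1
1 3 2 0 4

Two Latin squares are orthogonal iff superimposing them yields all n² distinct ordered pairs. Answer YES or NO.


Form the n² = 25 superimposed pairs (L1[i][j], L2[i][j]), row by row (rows and columns indexed from 0):
row 0: (0,4) (1,0) (2,3) (4,1) (3,2)
row 1: (4,2) (2,1) (3,0) (1,4) (0,3)
row 2: (1,3) (3,4) (0,1) (2,2) (4,0)
row 3: (2,0) (0,2) (4,4) (3,3) (1,1)
row 4: (3,1) (4,3) (1,2) (0,0) (2,4)
Orthogonality requires all 25 pairs distinct.
Check by first coordinate: for each symbol s of L1, list the L2 entries in the n cells where L1 = s; they must all differ.
  L1 = 0: L2 entries (in reading order) 4, 3, 1, 2, 0 — all 5 distinct ✓
  L1 = 1: L2 entries (in reading order) 0, 4, 3, 1, 2 — all 5 distinct ✓
  L1 = 2: L2 entries (in reading order) 3, 1, 2, 0, 4 — all 5 distinct ✓
  L1 = 3: L2 entries (in reading order) 2, 0, 4, 3, 1 — all 5 distinct ✓
  L1 = 4: L2 entries (in reading order) 1, 2, 0, 4, 3 — all 5 distinct ✓
Every symbol of L1 meets every symbol of L2 exactly once, so all 25 pairs are distinct (25 of 25).
Conclusion: YES.

YES


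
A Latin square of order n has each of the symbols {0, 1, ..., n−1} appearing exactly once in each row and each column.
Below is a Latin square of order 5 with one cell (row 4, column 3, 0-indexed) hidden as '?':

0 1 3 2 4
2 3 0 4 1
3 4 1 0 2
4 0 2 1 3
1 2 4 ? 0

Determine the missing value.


Row 4 contains symbols [0, 1, 2, 4] — missing [3].
Column 3 contains symbols [0, 1, 2, 4] — missing [3].
The missing symbol must appear in both missing sets; intersection = [3].
Therefore the hidden value is 3.

Missing value = 3.


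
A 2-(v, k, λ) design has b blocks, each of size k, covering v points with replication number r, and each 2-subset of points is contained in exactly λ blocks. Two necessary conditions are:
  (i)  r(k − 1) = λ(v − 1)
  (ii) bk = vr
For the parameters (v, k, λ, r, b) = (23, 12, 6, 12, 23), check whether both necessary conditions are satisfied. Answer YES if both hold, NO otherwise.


Condition (i): r(k − 1) = 12·11 = 132; λ(v − 1) = 6·22 = 132. Match? YES.
Condition (ii): bk = 23·12 = 276; vr = 23·12 = 276. Match? YES.
Both conditions hold? YES.

YES


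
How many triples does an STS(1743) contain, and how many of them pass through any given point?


An STS(v) is a 2-(v, 3, 1) BIBD: block size k = 3, λ = 1.
Replication: r(k − 1) = λ(v − 1) ⇒ r·2 = 1743 − 1 = 1742 ⇒ r = 871.
Block count: bk = vr ⇒ b·3 = 1743·871 = 1518153 ⇒ b = 506051.

r = 871, b = 506051.


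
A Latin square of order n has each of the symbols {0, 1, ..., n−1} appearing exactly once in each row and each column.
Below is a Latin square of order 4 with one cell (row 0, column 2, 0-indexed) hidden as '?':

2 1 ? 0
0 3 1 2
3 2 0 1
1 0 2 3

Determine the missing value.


Row 0 contains symbols [0, 1, 2] — missing [3].
Column 2 contains symbols [0, 1, 2] — missing [3].
The missing symbol must appear in both missing sets; intersection = [3].
Therefore the hidden value is 3.

Missing value = 3.


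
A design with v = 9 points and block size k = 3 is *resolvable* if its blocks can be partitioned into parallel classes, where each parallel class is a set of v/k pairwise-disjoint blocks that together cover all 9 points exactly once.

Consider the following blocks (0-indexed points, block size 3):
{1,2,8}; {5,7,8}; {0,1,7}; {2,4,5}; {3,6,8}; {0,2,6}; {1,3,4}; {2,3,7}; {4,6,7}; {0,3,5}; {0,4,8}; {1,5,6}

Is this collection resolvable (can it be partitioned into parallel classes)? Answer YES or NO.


v = 9, block size k = 3, number of blocks = 12.
For resolvability, blocks must partition into parallel classes of size v/k = 3.
Total blocks must therefore be a multiple of 3: 12 = 3·4 + 0 ⇒ divisible ✓.
Greedy packing gives 4 candidate class(es). Each should be a full parallel class (size 3, covers all 9 points).
  Class 1 (3 blocks): {1,2,8}; {4,6,7}; {0,3,5}. Points covered: [0, 1, 2, 3, 4, 5, 6, 7, 8].
  Class 2 (3 blocks): {5,7,8}; {0,2,6}; {1,3,4}. Points covered: [0, 1, 2, 3, 4, 5, 6, 7, 8].
  Class 3 (3 blocks): {0,1,7}; {2,4,5}; {3,6,8}. Points covered: [0, 1, 2, 3, 4, 5, 6, 7, 8].
  Class 4 (3 blocks): {2,3,7}; {0,4,8}; {1,5,6}. Points covered: [0, 1, 2, 3, 4, 5, 6, 7, 8].
All classes full (size 3)? YES. All classes cover every point? YES.
Resolvable? YES.

YES


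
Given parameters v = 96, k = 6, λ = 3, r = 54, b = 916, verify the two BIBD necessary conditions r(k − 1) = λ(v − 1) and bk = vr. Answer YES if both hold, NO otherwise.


Condition (i): r(k − 1) = 54·5 = 270; λ(v − 1) = 3·95 = 285. Match? NO.
Condition (ii): bk = 916·6 = 5496; vr = 96·54 = 5184. Match? NO.
Both conditions hold? NO.

NO


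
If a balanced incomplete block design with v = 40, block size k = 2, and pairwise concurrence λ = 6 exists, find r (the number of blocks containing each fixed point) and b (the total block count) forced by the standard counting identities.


Any 2-(v, k, λ) BIBD satisfies two necessary conditions:
  (i)  Each point sits in r blocks, and counting incidences through any fixed point gives r(k − 1) = λ(v − 1), so r = λ(v − 1)/(k − 1).
  (ii) Total incidences bk = vr, so b = vr/k.
Step 1: r = λ(v − 1)/(k − 1) = 6·(40 − 1)/(2 − 1) = 6·39/1 = 234/1 = 234.
Step 2: b = vr/k = 40·234/2 = 9360/2 = 4680.
Check integrality: r = 234 ∈ Z ✓, b = 4680 ∈ Z ✓.
(These identities are necessary conditions: they determine r and b for any design with these parameters, but do not by themselves prove that one exists.)

r = 234, b = 4680.
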